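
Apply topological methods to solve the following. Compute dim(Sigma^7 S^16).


Each suspension raises dimension by 1: Sigma S^n = S^{n+1}.
Sigma^7 S^16 = S^{16+7} = S^23

23


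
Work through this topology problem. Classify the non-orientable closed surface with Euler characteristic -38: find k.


chi = 2 - k for closed non-orientable surfaces with k crosscaps.
-38 = 2 - k
k = 2 - (-38) = 40

40


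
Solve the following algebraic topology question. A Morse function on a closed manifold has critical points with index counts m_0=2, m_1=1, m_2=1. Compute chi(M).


Morse theory: chi(M) = sum_k (-1)^k m_k where m_k = #(index-k critical points).
= (2) + (-1) + (1) = 2

2


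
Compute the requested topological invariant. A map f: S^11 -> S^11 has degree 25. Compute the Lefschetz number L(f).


On S^11: L(f) = tr(f_0*) + (-1)^11 tr(f_11*) = 1 + (-1)^11 * deg(f).
L(f) = 1 + (-1)^11 * 25 = 1 + -25 = -24

-24


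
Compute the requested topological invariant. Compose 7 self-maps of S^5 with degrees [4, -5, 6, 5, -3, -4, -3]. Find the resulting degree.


Degree is multiplicative: deg(composition) = product of degrees.
= (4) * (-5) * (6) * (5) * (-3) * (-4) * (-3) = 21600

21600


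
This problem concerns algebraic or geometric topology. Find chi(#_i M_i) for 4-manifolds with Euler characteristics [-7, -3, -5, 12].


For n-manifolds: chi(A#B) = chi(A) + chi(B) - chi(S^4).
chi(S^4) = 1 + (-1)^4 = 2.
chi(#) = (sum chi_i) - (4-1)*chi(S^4) = -3 - 3*2 = -9

-9


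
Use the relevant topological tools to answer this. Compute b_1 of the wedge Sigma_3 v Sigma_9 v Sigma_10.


For a wedge X v Y: reduced H_k(X v Y) = H_k(X) + H_k(Y).
Each Sigma_g contributes b_1 = 2g.
b_1 = 6 + 18 + 20 = 44

44


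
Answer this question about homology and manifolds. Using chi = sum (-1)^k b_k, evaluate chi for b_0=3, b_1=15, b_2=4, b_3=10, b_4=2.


chi = sum_k (-1)^k b_k.
= (3) + (-15) + (4) + (-10) + (2)
= -16

-16


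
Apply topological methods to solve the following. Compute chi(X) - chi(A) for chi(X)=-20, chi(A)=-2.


Relative Euler characteristic: chi(X, A) = chi(X) - chi(A).
= -20 - (-2) = -18

-18


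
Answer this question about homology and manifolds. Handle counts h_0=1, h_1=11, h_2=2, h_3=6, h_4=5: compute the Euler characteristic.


Handles of index k contribute (-1)^k to chi (same as CW cells).
chi = (1) + (-11) + (2) + (-6) + (5) = -9

-9


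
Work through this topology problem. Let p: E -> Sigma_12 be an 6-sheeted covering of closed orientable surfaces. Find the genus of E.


For an n-sheeted cover: chi(E) = n * chi(B).
chi(Sigma_12) = 2 - 2*12 = -22.
chi(E) = 6 * (-22) = -132.
genus(E) = (2 - chi(E))/2 = (2 - (-132))/2 = 134/2 = 67

67


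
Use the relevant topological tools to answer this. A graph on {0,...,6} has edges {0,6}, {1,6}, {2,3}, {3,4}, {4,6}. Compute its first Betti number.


b_1 = E - V + (number of components).
E = 5, V = 7, components = 2.
b_1 = 5 - 7 + 2 = 0

0


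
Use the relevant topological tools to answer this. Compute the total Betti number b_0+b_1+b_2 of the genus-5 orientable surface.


For Sigma_5: b_0 = 1, b_1 = 2g = 10, b_2 = 1.
Total = 1 + 10 + 1 = 12

12


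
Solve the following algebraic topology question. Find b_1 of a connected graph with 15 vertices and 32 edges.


For a connected graph: rank(pi_1) = b_1 = E - V + 1 = 1 - chi.
chi = V - E = 15 - 32 = -17.
rank = 1 - (-17) = 32 - 15 + 1 = 18

18


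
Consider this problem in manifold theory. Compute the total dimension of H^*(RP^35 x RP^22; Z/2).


dim H^*(RP^n; Z/2) = n+1 (one Z/2 in each degree 0..n).
Total Betti number is multiplicative.
Total = (35+1) * (22+1) = 36 * 23 = 828

828


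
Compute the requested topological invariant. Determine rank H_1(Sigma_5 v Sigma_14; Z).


For a wedge: H_1(A v B) = H_1(A) + H_1(B).
b_1(Sigma_5) = 10, b_1(Sigma_14) = 28.
b_1 = 10 + 28 = 38

38


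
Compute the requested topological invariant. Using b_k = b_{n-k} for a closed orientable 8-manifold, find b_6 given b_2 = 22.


Poincare duality for closed orientable n-manifolds: b_k = b_{n-k}.
Here n = 8, so b_6 = b_2 = 22

22


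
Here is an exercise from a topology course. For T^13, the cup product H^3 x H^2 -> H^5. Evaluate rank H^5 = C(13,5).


Cup product: H^p x H^q -> H^{p+q}; here p+q = 3+2 = 5.
rank H^k(T^n) = C(n,k).
C(13,5) = 1287

1287


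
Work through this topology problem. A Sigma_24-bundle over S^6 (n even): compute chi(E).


chi(S^6) = 2 (n even), chi(Sigma_24) = 2 - 2*24 = -46.
chi(E) = 2 * (-46) = -92

-92


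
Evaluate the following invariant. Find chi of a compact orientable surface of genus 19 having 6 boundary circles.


For a compact orientable surface with genus g and b boundary components: chi = 2 - 2g - b.
chi = 2 - 2*19 - 6 = 2 - 38 - 6 = -42

-42


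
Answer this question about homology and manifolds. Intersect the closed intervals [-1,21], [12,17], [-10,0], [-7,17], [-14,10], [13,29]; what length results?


Intersection = [max(a_i), min(b_i)] = [13, 0].
Since 13 > 0, the intersection is empty.
Length = 0

0


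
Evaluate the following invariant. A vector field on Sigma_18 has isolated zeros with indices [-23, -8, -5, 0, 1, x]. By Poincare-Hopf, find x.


Poincare-Hopf: sum of indices = chi(M).
chi(Sigma_18) = 2 - 2*18 = -34.
Sum of known indices = -35.
x = chi - (sum known) = -34 - (-35) = 1

1


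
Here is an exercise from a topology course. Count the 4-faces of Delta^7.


Delta^7 has 7+1 vertices. A 4-face is a choice of 4+1 vertices.
f_4 = C(7+1, 4+1) = C(8,5) = 56

56


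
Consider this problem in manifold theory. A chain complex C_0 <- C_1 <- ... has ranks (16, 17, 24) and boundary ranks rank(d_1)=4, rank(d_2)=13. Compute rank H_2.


rank H_k = rank(ker d_k) - rank(im d_{k+1}).
rank(ker d_2) = rank(C_2) - rank(d_2) = 24 - 13 = 11.
rank(im d_{2+1}) = 0.
rank H_2 = 11 - 0 = 11

11


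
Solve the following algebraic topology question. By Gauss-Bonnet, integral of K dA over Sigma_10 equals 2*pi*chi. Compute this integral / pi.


Gauss-Bonnet: integral K dA = 2*pi*chi(M).
chi(Sigma_10) = 2 - 2*10 = -18.
(integral K dA)/pi = 2*chi = 2*(-18) = -36

-36


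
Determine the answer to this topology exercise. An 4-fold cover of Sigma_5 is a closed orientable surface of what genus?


For an n-sheeted cover: chi(E) = n * chi(B).
chi(Sigma_5) = 2 - 2*5 = -8.
chi(E) = 4 * (-8) = -32.
genus(E) = (2 - chi(E))/2 = (2 - (-32))/2 = 34/2 = 17

17


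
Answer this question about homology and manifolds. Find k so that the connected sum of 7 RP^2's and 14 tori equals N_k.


Since a >= 1, the sum is non-orientable; each T^2 can be replaced by RP^2 # RP^2 (since T^2#RP^2 = 3RP^2).
Total crosscaps k = 7 + 2*14 = 35.
Check via chi: chi = 7*1 + 14*0 - (7+14-1)*2 = -33 = 2 - k = -33. Consistent.

35


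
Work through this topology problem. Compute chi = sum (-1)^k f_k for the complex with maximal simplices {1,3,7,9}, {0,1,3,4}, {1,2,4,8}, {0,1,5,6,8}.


Enumerate all faces; f-vector: f_0=10, f_1=24, f_2=22, f_3=8, f_4=1.
chi = sum (-1)^k f_k = 1

1


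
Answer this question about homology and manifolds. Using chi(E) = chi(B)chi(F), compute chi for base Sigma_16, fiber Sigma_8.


For a fiber bundle F -> E -> B (with CW structure): chi(E) = chi(B) * chi(F).
chi(Sigma_16) = -30, chi(Sigma_8) = -14.
chi(E) = (-30) * (-14) = 420

420


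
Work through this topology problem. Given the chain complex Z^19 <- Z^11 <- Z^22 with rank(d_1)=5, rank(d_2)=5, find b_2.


rank H_k = rank(ker d_k) - rank(im d_{k+1}).
rank(ker d_2) = rank(C_2) - rank(d_2) = 22 - 5 = 17.
rank(im d_{2+1}) = 0.
rank H_2 = 17 - 0 = 17

17


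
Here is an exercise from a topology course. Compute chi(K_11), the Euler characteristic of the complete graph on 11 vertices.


K_11: V = 11, E = C(11,2) = 55.
chi = V - E = 11 - 55 = -44

-44


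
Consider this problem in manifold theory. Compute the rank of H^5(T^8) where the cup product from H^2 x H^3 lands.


Cup product: H^p x H^q -> H^{p+q}; here p+q = 2+3 = 5.
rank H^k(T^n) = C(n,k).
C(8,5) = 56

56


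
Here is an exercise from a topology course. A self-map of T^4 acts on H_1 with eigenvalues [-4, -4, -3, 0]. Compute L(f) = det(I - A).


For a torus self-map: L(f) = det(I - A) where A acts on H_1.
L(f) = (1--4) * (1--4) * (1--3) * (1-0) = 5 * 5 * 4 * 1 = 100

100


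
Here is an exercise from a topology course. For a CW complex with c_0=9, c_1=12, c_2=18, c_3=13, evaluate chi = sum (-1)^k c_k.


chi = sum_k (-1)^k c_k.
= (-1)^0*9 + (-1)^1*12 + (-1)^2*18 + (-1)^3*13
= (9) + (-12) + (18) + (-13)
= 2

2


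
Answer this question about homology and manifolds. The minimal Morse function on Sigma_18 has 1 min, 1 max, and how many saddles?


A perfect Morse function has m_k = b_k.
For Sigma_18: b_0=1, b_1=2g=36, b_2=1.
Saddles m_1 = 2g = 36

36


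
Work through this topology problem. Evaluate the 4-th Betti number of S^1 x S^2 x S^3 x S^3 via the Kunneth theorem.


Each S^d has Poincare polynomial 1 + t^d.
The product S^1 x S^2 x S^3 x S^3 has Poincare polynomial prod(1+t^d_i).
Expanding: b_0=1, b_1=1, b_2=1, b_3=3, b_4=2, b_5=2, b_6=3, b_7=1, b_8=1, b_9=1.
b_4 = 2

2


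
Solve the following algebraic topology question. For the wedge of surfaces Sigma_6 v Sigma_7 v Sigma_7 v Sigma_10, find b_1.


For a wedge X v Y: reduced H_k(X v Y) = H_k(X) + H_k(Y).
Each Sigma_g contributes b_1 = 2g.
b_1 = 12 + 14 + 14 + 20 = 60

60


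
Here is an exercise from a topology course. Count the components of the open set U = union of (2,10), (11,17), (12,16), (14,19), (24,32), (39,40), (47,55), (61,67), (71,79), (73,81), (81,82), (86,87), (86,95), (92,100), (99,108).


Sort and merge overlapping open intervals.
Merged: (2,10), (11,19), (24,32), (39,40), (47,55), (61,67), (71,81), (81,82), (86,108).
Number of components = 9

9


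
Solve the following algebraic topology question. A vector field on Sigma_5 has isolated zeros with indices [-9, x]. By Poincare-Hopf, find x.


Poincare-Hopf: sum of indices = chi(M).
chi(Sigma_5) = 2 - 2*5 = -8.
Sum of known indices = -9.
x = chi - (sum known) = -8 - (-9) = 1

1


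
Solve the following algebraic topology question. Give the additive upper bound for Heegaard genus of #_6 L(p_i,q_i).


Heegaard genus satisfies g(A#B) <= g(A) + g(B).
Each lens space has g = 1.
Upper bound: 6 * 1 = 6

6


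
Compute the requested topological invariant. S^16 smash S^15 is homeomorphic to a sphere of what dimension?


S^m ^ S^n = S^{m+n}.
k = 16 + 15 = 31

31


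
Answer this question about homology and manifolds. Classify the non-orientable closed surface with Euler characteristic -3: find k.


chi = 2 - k for closed non-orientable surfaces with k crosscaps.
-3 = 2 - k
k = 2 - (-3) = 5

5


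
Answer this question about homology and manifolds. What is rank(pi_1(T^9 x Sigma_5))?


pi_1(A x B) = pi_1(A) x pi_1(B); rank of abelianization = b_1.
b_1(T^9) = 9, b_1(Sigma_5) = 2*5 = 10.
b_1(product) = 9 + 10 = 19

19


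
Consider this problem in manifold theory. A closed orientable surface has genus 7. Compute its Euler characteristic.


For a closed orientable surface of genus g: chi = 2 - 2g.
Here g = 7.
chi = 2 - 2*7 = 2 - 14 = -12

-12


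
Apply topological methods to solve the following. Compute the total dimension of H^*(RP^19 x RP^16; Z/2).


dim H^*(RP^n; Z/2) = n+1 (one Z/2 in each degree 0..n).
Total Betti number is multiplicative.
Total = (19+1) * (16+1) = 20 * 17 = 340

340


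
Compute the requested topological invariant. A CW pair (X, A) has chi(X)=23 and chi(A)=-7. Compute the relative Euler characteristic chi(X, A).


Relative Euler characteristic: chi(X, A) = chi(X) - chi(A).
= 23 - (-7) = 30

30


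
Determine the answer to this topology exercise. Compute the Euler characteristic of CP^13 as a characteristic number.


For any closed oriented manifold, <e(TM),[M]> = chi(M).
chi(CP^13) = 13+1 = 14

14


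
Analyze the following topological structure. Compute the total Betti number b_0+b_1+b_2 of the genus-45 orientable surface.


For Sigma_45: b_0 = 1, b_1 = 2g = 90, b_2 = 1.
Total = 1 + 90 + 1 = 92

92


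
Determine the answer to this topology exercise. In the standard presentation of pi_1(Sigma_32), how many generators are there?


Standard presentation: pi_1(Sigma_g) = <a_1,b_1,...,a_g,b_g | [a_1,b_1]...[a_g,b_g] = 1>.
Number of generators = 2g = 2*32 = 64

64


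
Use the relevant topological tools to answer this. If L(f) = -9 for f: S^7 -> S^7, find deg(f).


L(f) = 1 + (-1)^7 deg(f) on S^7.
-9 = 1 + (-1)^7 * deg(f)
(-1)^7 * deg(f) = -10
deg(f) = 10

10


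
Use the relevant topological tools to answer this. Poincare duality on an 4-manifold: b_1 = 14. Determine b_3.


Poincare duality for closed orientable n-manifolds: b_k = b_{n-k}.
Here n = 4, so b_3 = b_1 = 14

14


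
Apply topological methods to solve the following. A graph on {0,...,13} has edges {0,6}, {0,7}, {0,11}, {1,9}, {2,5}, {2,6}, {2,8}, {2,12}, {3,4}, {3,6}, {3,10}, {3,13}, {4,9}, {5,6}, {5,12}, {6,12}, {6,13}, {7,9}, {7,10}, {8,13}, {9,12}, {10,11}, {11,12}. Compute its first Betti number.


b_1 = E - V + (number of components).
E = 23, V = 14, components = 1.
b_1 = 23 - 14 + 1 = 10

10


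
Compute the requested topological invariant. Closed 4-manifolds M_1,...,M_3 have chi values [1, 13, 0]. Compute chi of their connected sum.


For n-manifolds: chi(A#B) = chi(A) + chi(B) - chi(S^4).
chi(S^4) = 1 + (-1)^4 = 2.
chi(#) = (sum chi_i) - (3-1)*chi(S^4) = 14 - 2*2 = 10

10


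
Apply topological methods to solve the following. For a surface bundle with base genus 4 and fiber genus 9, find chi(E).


For a fiber bundle F -> E -> B (with CW structure): chi(E) = chi(B) * chi(F).
chi(Sigma_4) = -6, chi(Sigma_9) = -16.
chi(E) = (-6) * (-16) = 96

96


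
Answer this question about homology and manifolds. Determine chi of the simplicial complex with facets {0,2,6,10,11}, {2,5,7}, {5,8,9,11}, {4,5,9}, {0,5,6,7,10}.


Enumerate all faces; f-vector: f_0=10, f_1=27, f_2=25, f_3=11, f_4=2.
chi = sum (-1)^k f_k = -1

-1


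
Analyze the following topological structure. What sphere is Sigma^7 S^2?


Each suspension raises dimension by 1: Sigma S^n = S^{n+1}.
Sigma^7 S^2 = S^{2+7} = S^9

9


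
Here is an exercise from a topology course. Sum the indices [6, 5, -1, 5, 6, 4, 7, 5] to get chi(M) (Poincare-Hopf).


Poincare-Hopf: chi(M) = sum of indices of zeros.
chi = (6) + (5) + (-1) + (5) + (6) + (4) + (7) + (5) = 37

37


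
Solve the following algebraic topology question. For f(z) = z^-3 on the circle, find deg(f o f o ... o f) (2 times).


deg(f) = -3. Degree is multiplicative: deg(f^2) = (deg f)^2.
deg(f^2) = (-3)^2 = 9

9


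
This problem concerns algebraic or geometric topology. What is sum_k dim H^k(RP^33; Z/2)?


H^k(RP^33; Z/2) = Z/2 for each 0 <= k <= 33.
Total dimension = 33 + 1 = 34

34


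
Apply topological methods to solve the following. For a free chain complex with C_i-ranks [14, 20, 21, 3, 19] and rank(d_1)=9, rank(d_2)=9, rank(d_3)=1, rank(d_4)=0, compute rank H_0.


rank H_k = rank(ker d_k) - rank(im d_{k+1}).
rank(ker d_0) = rank(C_0) - rank(d_0) = 14 - 0 = 14.
rank(im d_{0+1}) = 9.
rank H_0 = 14 - 9 = 5

5


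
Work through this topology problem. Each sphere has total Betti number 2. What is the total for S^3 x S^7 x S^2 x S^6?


Total Betti number is multiplicative under products.
Each S^d (d>=1) has total Betti number 2.
There are 4 sphere factors.
Total = 2^4 = 16

16


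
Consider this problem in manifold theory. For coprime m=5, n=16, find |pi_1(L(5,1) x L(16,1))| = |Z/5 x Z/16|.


pi_1(X x Y) = pi_1(X) x pi_1(Y).
pi_1(L(5,1)) = Z/5, pi_1(L(16,1)) = Z/16.
|Z/5 x Z/16| = 5 * 16 = 80

80


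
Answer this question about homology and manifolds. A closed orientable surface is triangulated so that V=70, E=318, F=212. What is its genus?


chi = V - E + F = 70 - 318 + 212 = -36
For orientable closed surface: chi = 2 - 2g, so g = (2 - chi)/2.
g = (2 - (-36)) / 2 = 38 / 2 = 19

19


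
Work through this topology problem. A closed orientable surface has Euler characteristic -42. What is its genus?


chi = 2 - 2g for closed orientable surfaces.
-42 = 2 - 2g
2g = 2 - (-42) = 44
g = 22

22


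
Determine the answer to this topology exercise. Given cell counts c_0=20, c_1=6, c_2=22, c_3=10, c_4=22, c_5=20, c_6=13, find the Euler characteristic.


chi = sum_k (-1)^k c_k.
= (-1)^0*20 + (-1)^1*6 + (-1)^2*22 + (-1)^3*10 + (-1)^4*22 + (-1)^5*20 + (-1)^6*13
= (20) + (-6) + (22) + (-10) + (22) + (-20) + (13)
= 41

41


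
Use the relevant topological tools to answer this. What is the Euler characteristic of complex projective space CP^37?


CP^37 has one cell in each even dimension 0, 2, ..., 2*37 (37+1 cells total).
All cells are even-dimensional, so chi = number of cells.
chi = 37 + 1 = 38

38


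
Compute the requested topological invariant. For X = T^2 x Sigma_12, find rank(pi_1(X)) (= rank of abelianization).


pi_1(A x B) = pi_1(A) x pi_1(B); rank of abelianization = b_1.
b_1(T^2) = 2, b_1(Sigma_12) = 2*12 = 24.
b_1(product) = 2 + 24 = 26

26


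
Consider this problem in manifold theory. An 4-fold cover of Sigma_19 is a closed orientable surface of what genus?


For an n-sheeted cover: chi(E) = n * chi(B).
chi(Sigma_19) = 2 - 2*19 = -36.
chi(E) = 4 * (-36) = -144.
genus(E) = (2 - chi(E))/2 = (2 - (-144))/2 = 146/2 = 73

73


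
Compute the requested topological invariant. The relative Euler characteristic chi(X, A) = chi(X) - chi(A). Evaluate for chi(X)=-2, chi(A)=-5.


Relative Euler characteristic: chi(X, A) = chi(X) - chi(A).
= -2 - (-5) = 3

3


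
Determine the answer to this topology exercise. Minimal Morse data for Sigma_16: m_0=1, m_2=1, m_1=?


A perfect Morse function has m_k = b_k.
For Sigma_16: b_0=1, b_1=2g=32, b_2=1.
Saddles m_1 = 2g = 32

32


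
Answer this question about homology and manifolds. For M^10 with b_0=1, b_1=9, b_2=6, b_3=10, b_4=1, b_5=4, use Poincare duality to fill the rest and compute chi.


By Poincare duality b_k = b_{10-k}, so full Betti numbers: b_0=1, b_1=9, b_2=6, b_3=10, b_4=1, b_5=4, b_6=1, b_7=10, b_8=6, b_9=9, b_10=1.
chi = sum (-1)^k b_k = -26

-26


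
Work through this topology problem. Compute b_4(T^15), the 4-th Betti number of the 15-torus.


By the Kunneth formula, b_k(T^n) = C(n,k).
b_4(T^15) = C(15,4).
C(15,4) = 15!/(4!*11!) = 1365

1365


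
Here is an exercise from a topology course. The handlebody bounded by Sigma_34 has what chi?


A genus-g handlebody deformation retracts to a wedge of g circles.
chi(vee_g S^1) = 1 - g.
chi(H_34) = 1 - 34 = -33

-33


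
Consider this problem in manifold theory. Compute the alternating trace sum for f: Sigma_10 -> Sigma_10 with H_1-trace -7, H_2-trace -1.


L(f) = tr(f_0*) - tr(f_1*) + tr(f_2*).
= 1 - (-7) + (-1)
= 7

7


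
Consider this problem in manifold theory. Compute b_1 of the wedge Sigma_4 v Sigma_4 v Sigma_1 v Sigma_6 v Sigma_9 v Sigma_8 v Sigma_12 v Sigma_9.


For a wedge X v Y: reduced H_k(X v Y) = H_k(X) + H_k(Y).
Each Sigma_g contributes b_1 = 2g.
b_1 = 8 + 8 + 2 + 12 + 18 + 16 + 24 + 18 = 106

106


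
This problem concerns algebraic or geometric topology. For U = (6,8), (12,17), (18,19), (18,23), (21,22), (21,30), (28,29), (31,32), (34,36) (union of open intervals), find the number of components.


Sort and merge overlapping open intervals.
Merged: (6,8), (12,17), (18,30), (31,32), (34,36).
Number of components = 5

5


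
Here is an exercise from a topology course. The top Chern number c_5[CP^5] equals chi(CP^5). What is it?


For any closed oriented manifold, <e(TM),[M]> = chi(M).
chi(CP^5) = 5+1 = 6

6


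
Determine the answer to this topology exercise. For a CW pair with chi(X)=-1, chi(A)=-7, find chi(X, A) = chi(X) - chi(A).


Relative Euler characteristic: chi(X, A) = chi(X) - chi(A).
= -1 - (-7) = 6

6


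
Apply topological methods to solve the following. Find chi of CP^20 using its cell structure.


CP^20 has one cell in each even dimension 0, 2, ..., 2*20 (20+1 cells total).
All cells are even-dimensional, so chi = number of cells.
chi = 20 + 1 = 21

21


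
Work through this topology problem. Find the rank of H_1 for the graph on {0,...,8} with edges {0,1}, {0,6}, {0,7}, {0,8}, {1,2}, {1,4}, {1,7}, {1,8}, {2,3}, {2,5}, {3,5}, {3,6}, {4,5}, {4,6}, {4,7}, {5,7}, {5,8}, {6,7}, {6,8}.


b_1 = E - V + (number of components).
E = 19, V = 9, components = 1.
b_1 = 19 - 9 + 1 = 11

11


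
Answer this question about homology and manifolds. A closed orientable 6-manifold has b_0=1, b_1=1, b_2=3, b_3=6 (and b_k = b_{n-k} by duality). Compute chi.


By Poincare duality b_k = b_{6-k}, so full Betti numbers: b_0=1, b_1=1, b_2=3, b_3=6, b_4=3, b_5=1, b_6=1.
chi = sum (-1)^k b_k = 0

0


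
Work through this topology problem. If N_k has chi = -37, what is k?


chi = 2 - k for closed non-orientable surfaces with k crosscaps.
-37 = 2 - k
k = 2 - (-37) = 39

39


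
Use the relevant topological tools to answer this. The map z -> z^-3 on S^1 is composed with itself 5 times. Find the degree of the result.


deg(f) = -3. Degree is multiplicative: deg(f^5) = (deg f)^5.
deg(f^5) = (-3)^5 = -243

-243


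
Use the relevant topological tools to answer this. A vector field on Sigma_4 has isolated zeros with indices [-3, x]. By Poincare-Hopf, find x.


Poincare-Hopf: sum of indices = chi(M).
chi(Sigma_4) = 2 - 2*4 = -6.
Sum of known indices = -3.
x = chi - (sum known) = -6 - (-3) = -3

-3


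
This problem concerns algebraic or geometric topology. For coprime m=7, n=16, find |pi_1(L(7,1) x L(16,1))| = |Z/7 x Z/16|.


pi_1(X x Y) = pi_1(X) x pi_1(Y).
pi_1(L(7,1)) = Z/7, pi_1(L(16,1)) = Z/16.
|Z/7 x Z/16| = 7 * 16 = 112

112


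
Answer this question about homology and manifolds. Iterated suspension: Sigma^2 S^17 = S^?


Each suspension raises dimension by 1: Sigma S^n = S^{n+1}.
Sigma^2 S^17 = S^{17+2} = S^19

19


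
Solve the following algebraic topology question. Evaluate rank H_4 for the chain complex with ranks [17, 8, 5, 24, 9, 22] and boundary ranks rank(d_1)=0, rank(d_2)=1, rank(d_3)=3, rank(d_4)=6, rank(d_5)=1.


rank H_k = rank(ker d_k) - rank(im d_{k+1}).
rank(ker d_4) = rank(C_4) - rank(d_4) = 9 - 6 = 3.
rank(im d_{4+1}) = 1.
rank H_4 = 3 - 1 = 2

2


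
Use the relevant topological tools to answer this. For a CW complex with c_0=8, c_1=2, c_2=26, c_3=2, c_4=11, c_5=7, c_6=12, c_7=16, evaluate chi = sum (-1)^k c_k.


chi = sum_k (-1)^k c_k.
= (-1)^0*8 + (-1)^1*2 + (-1)^2*26 + (-1)^3*2 + (-1)^4*11 + (-1)^5*7 + (-1)^6*12 + (-1)^7*16
= (8) + (-2) + (26) + (-2) + (11) + (-7) + (12) + (-16)
= 30

30


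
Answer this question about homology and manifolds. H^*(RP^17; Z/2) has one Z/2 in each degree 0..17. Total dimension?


H^k(RP^17; Z/2) = Z/2 for each 0 <= k <= 17.
Total dimension = 17 + 1 = 18

18


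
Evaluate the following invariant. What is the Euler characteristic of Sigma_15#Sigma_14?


chi(Sigma_15) = 2 - 2*15 = -28
chi(Sigma_14) = 2 - 2*14 = -26
For surfaces: chi(A#B) = chi(A) + chi(B) - 2.
chi = -28 + -26 - 2 = -56

-56


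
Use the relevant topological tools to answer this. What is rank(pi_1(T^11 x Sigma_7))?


pi_1(A x B) = pi_1(A) x pi_1(B); rank of abelianization = b_1.
b_1(T^11) = 11, b_1(Sigma_7) = 2*7 = 14.
b_1(product) = 11 + 14 = 25

25


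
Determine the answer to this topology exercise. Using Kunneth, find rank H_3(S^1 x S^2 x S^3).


Each S^d has Poincare polynomial 1 + t^d.
The product S^1 x S^2 x S^3 has Poincare polynomial prod(1+t^d_i).
Expanding: b_0=1, b_1=1, b_2=1, b_3=2, b_4=1, b_5=1, b_6=1.
b_3 = 2

2


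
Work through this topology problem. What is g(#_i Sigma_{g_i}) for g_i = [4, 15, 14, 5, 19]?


Genus is additive under connected sum of orientable surfaces.
g = 4 + 15 + 14 + 5 + 19 = 57

57


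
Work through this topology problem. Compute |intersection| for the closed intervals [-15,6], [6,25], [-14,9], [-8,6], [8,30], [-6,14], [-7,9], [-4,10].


Intersection = [max(a_i), min(b_i)] = [8, 6].
Since 8 > 6, the intersection is empty.
Length = 0

0


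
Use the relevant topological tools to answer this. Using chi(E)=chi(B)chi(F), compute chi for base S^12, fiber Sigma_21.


chi(S^12) = 2 (n even), chi(Sigma_21) = 2 - 2*21 = -40.
chi(E) = 2 * (-40) = -80

-80


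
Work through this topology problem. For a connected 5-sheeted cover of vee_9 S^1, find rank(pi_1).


Nielsen-Schreier: an index-n subgroup of F_r is free of rank 1 + n(r-1).
Equivalently: chi(cover) = n*chi(base); chi(vee_r S^1) = 1 - 9 = -8.
chi(E) = 5*(-8) = -40; rank = 1 - chi(E) = 1 - (-40) = 41.
rank = 1 + 5*(9-1) = 1 + 40 = 41

41


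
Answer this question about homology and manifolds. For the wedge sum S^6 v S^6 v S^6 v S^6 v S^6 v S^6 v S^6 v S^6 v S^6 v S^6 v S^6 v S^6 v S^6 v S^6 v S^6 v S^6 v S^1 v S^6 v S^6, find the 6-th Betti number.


For a wedge of spheres, H_k (k>0) is free on one generator per sphere of dimension k.
Spheres of dimension 6: count = 18.
b_6 = 18

18


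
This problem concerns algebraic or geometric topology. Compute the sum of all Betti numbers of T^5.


b_k(T^5) = C(5,k), so the sum over k is sum_k C(5,k) = 2^5.
Total = 2^5 = 32

32


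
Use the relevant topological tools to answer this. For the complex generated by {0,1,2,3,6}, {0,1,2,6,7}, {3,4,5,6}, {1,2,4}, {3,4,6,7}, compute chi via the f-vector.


Enumerate all faces; f-vector: f_0=8, f_1=23, f_2=24, f_3=11, f_4=2.
chi = sum (-1)^k f_k = 0

0


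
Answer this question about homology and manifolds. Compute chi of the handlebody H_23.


A genus-g handlebody deformation retracts to a wedge of g circles.
chi(vee_g S^1) = 1 - g.
chi(H_23) = 1 - 23 = -22

-22


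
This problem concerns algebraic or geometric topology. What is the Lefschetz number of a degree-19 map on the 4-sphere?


On S^4: L(f) = tr(f_0*) + (-1)^4 tr(f_4*) = 1 + (-1)^4 * deg(f).
L(f) = 1 + (-1)^4 * 19 = 1 + 19 = 20

20


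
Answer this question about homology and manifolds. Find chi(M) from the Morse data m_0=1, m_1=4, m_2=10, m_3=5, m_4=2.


Morse theory: chi(M) = sum_k (-1)^k m_k where m_k = #(index-k critical points).
= (1) + (-4) + (10) + (-5) + (2) = 4

4


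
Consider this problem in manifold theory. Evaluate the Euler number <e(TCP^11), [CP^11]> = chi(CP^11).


For any closed oriented manifold, <e(TM),[M]> = chi(M).
chi(CP^11) = 11+1 = 12

12


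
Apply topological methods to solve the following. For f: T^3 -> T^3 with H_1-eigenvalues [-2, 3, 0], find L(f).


For a torus self-map: L(f) = det(I - A) where A acts on H_1.
L(f) = (1--2) * (1-3) * (1-0) = 3 * -2 * 1 = -6

-6


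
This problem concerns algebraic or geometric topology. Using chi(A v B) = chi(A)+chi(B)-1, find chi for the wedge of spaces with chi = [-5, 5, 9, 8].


chi(A v B) = chi(A) + chi(B) - 1 (one point identified).
For 4 spaces: chi = (sum chi_i) - (4 - 1).
sum = 17; chi = 17 - 3 = 14

14


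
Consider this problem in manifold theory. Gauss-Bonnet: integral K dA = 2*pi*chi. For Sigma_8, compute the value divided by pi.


Gauss-Bonnet: integral K dA = 2*pi*chi(M).
chi(Sigma_8) = 2 - 2*8 = -14.
(integral K dA)/pi = 2*chi = 2*(-14) = -28

-28


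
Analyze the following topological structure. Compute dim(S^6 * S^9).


Join of spheres: S^m * S^n = S^{m+n+1}.
dim = 6 + 9 + 1 = 16

16


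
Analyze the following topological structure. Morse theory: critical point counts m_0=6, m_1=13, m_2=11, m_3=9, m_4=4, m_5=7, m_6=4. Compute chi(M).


Morse theory: chi(M) = sum_k (-1)^k m_k where m_k = #(index-k critical points).
= (6) + (-13) + (11) + (-9) + (4) + (-7) + (4) = -4

-4


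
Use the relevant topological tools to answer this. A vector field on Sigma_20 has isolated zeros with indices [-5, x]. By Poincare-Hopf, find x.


Poincare-Hopf: sum of indices = chi(M).
chi(Sigma_20) = 2 - 2*20 = -38.
Sum of known indices = -5.
x = chi - (sum known) = -38 - (-5) = -33

-33


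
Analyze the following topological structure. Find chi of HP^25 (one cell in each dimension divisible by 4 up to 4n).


HP^25 has one cell in each dimension 0, 4, ..., 4*25 (25+1 cells, all even-dim).
chi = 25 + 1 = 26

26


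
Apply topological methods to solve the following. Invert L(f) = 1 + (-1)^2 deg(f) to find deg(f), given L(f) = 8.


L(f) = 1 + (-1)^2 deg(f) on S^2.
8 = 1 + (-1)^2 * deg(f)
(-1)^2 * deg(f) = 7
deg(f) = 7

7


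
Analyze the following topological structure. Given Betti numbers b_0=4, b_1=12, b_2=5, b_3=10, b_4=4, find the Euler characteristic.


chi = sum_k (-1)^k b_k.
= (4) + (-12) + (5) + (-10) + (4)
= -9

-9


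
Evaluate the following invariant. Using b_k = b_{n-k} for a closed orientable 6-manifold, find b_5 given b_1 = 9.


Poincare duality for closed orientable n-manifolds: b_k = b_{n-k}.
Here n = 6, so b_5 = b_1 = 9

9


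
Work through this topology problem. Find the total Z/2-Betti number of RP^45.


H^k(RP^45; Z/2) = Z/2 for each 0 <= k <= 45.
Total dimension = 45 + 1 = 46

46


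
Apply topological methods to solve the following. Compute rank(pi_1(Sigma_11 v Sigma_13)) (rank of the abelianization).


For a wedge: H_1(A v B) = H_1(A) + H_1(B).
b_1(Sigma_11) = 22, b_1(Sigma_13) = 26.
b_1 = 22 + 26 = 48

48


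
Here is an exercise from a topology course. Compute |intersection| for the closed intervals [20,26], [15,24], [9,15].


Intersection = [max(a_i), min(b_i)] = [20, 15].
Since 20 > 15, the intersection is empty.
Length = 0

0


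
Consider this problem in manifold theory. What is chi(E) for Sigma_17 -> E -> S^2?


chi(S^2) = 2 (n even), chi(Sigma_17) = 2 - 2*17 = -32.
chi(E) = 2 * (-32) = -64

-64


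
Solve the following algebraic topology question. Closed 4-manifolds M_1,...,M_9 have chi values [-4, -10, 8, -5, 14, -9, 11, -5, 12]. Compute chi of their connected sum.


For n-manifolds: chi(A#B) = chi(A) + chi(B) - chi(S^4).
chi(S^4) = 1 + (-1)^4 = 2.
chi(#) = (sum chi_i) - (9-1)*chi(S^4) = 12 - 8*2 = -4

-4


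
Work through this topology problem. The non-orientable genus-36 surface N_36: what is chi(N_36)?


For a non-orientable closed surface with k crosscaps: chi = 2 - k.
Here k = 36.
chi = 2 - 36 = -34

-34


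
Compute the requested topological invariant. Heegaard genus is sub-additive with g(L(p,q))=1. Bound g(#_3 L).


Heegaard genus satisfies g(A#B) <= g(A) + g(B).
Each lens space has g = 1.
Upper bound: 3 * 1 = 3

3


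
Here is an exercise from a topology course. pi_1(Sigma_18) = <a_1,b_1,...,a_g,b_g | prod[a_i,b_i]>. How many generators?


Standard presentation: pi_1(Sigma_g) = <a_1,b_1,...,a_g,b_g | [a_1,b_1]...[a_g,b_g] = 1>.
Number of generators = 2g = 2*18 = 36

36


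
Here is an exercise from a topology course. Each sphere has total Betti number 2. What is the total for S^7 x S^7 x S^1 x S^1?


Total Betti number is multiplicative under products.
Each S^d (d>=1) has total Betti number 2.
There are 4 sphere factors.
Total = 2^4 = 16

16


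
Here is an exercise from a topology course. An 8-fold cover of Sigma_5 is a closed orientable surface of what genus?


For an n-sheeted cover: chi(E) = n * chi(B).
chi(Sigma_5) = 2 - 2*5 = -8.
chi(E) = 8 * (-8) = -64.
genus(E) = (2 - chi(E))/2 = (2 - (-64))/2 = 66/2 = 33

33


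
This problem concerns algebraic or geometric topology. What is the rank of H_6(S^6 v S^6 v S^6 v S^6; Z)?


For a wedge of spheres, H_k (k>0) is free on one generator per sphere of dimension k.
Spheres of dimension 6: count = 4.
b_6 = 4

4


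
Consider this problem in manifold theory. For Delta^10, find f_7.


Delta^10 has 10+1 vertices. A 7-face is a choice of 7+1 vertices.
f_7 = C(10+1, 7+1) = C(11,8) = 165

165


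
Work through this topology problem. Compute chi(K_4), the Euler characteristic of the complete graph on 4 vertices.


K_4: V = 4, E = C(4,2) = 6.
chi = V - E = 4 - 6 = -2

-2


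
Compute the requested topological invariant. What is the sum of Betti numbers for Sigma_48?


For Sigma_48: b_0 = 1, b_1 = 2g = 96, b_2 = 1.
Total = 1 + 96 + 1 = 98

98


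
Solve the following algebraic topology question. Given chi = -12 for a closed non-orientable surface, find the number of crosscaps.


chi = 2 - k for closed non-orientable surfaces with k crosscaps.
-12 = 2 - k
k = 2 - (-12) = 14

14


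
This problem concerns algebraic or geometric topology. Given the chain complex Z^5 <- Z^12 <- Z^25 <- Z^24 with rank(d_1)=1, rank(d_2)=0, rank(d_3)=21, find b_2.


rank H_k = rank(ker d_k) - rank(im d_{k+1}).
rank(ker d_2) = rank(C_2) - rank(d_2) = 25 - 0 = 25.
rank(im d_{2+1}) = 21.
rank H_2 = 25 - 21 = 4

4


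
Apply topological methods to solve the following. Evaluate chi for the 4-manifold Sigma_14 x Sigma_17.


chi(Sigma_14) = 2 - 2*14 = -26
chi(Sigma_17) = 2 - 2*17 = -32
chi(product) = (-26) * (-32) = 832

832


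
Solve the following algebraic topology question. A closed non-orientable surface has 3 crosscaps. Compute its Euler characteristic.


For a non-orientable closed surface with k crosscaps: chi = 2 - k.
Here k = 3.
chi = 2 - 3 = -1

-1


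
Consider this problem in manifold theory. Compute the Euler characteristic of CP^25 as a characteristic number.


For any closed oriented manifold, <e(TM),[M]> = chi(M).
chi(CP^25) = 25+1 = 26

26


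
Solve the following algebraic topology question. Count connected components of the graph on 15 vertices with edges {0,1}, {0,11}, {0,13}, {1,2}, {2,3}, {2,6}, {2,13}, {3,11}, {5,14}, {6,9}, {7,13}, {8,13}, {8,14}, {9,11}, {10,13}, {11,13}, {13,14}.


Run DFS/union-find over 15 vertices.
V = 15, E = 17.
Number of components = 3

3


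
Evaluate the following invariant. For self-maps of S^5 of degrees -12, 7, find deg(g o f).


Degree is multiplicative under composition: deg(g o f) = deg(g) * deg(f).
= 7 * -12 = -84

-84


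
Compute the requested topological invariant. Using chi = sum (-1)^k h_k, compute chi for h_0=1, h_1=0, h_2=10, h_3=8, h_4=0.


Handles of index k contribute (-1)^k to chi (same as CW cells).
chi = (1) + (0) + (10) + (-8) + (0) = 3

3


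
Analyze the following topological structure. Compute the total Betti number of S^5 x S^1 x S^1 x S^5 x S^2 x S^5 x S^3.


Total Betti number is multiplicative under products.
Each S^d (d>=1) has total Betti number 2.
There are 7 sphere factors.
Total = 2^7 = 128

128


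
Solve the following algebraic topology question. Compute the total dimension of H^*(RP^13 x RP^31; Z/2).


dim H^*(RP^n; Z/2) = n+1 (one Z/2 in each degree 0..n).
Total Betti number is multiplicative.
Total = (13+1) * (31+1) = 14 * 32 = 448

448


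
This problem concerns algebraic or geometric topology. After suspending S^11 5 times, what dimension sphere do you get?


Each suspension raises dimension by 1: Sigma S^n = S^{n+1}.
Sigma^5 S^11 = S^{11+5} = S^16

16


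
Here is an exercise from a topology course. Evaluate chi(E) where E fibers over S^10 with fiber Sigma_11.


chi(S^10) = 2 (n even), chi(Sigma_11) = 2 - 2*11 = -20.
chi(E) = 2 * (-20) = -40

-40


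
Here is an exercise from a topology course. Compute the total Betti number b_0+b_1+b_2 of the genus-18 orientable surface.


For Sigma_18: b_0 = 1, b_1 = 2g = 36, b_2 = 1.
Total = 1 + 36 + 1 = 38

38


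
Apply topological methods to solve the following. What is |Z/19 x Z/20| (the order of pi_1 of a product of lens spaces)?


pi_1(X x Y) = pi_1(X) x pi_1(Y).
pi_1(L(19,1)) = Z/19, pi_1(L(20,1)) = Z/20.
|Z/19 x Z/20| = 19 * 20 = 380

380


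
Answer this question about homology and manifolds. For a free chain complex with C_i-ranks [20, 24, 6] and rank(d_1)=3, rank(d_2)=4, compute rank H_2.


rank H_k = rank(ker d_k) - rank(im d_{k+1}).
rank(ker d_2) = rank(C_2) - rank(d_2) = 6 - 4 = 2.
rank(im d_{2+1}) = 0.
rank H_2 = 2 - 0 = 2

2


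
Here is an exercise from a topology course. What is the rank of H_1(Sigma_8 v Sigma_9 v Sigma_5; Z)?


For a wedge X v Y: reduced H_k(X v Y) = H_k(X) + H_k(Y).
Each Sigma_g contributes b_1 = 2g.
b_1 = 16 + 18 + 10 = 44

44


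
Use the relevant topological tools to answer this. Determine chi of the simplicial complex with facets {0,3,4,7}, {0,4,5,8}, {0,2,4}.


Enumerate all faces; f-vector: f_0=7, f_1=13, f_2=9, f_3=2.
chi = sum (-1)^k f_k = 1

1


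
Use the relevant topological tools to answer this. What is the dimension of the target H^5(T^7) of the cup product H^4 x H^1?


Cup product: H^p x H^q -> H^{p+q}; here p+q = 4+1 = 5.
rank H^k(T^n) = C(n,k).
C(7,5) = 21

21


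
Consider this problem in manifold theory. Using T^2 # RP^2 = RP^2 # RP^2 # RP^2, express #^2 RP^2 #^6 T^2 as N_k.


Since a >= 1, the sum is non-orientable; each T^2 can be replaced by RP^2 # RP^2 (since T^2#RP^2 = 3RP^2).
Total crosscaps k = 2 + 2*6 = 14.
Check via chi: chi = 2*1 + 6*0 - (2+6-1)*2 = -12 = 2 - k = -12. Consistent.

14


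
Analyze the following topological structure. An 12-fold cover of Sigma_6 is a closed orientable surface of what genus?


For an n-sheeted cover: chi(E) = n * chi(B).
chi(Sigma_6) = 2 - 2*6 = -10.
chi(E) = 12 * (-10) = -120.
genus(E) = (2 - chi(E))/2 = (2 - (-120))/2 = 122/2 = 61

61


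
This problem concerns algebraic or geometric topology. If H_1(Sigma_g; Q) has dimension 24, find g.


For a closed orientable surface: b_1 = 2g.
24 = 2g
g = 24 / 2 = 12

12


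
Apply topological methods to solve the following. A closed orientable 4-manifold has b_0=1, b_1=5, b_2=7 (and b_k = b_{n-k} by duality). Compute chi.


By Poincare duality b_k = b_{4-k}, so full Betti numbers: b_0=1, b_1=5, b_2=7, b_3=5, b_4=1.
chi = sum (-1)^k b_k = -1

-1


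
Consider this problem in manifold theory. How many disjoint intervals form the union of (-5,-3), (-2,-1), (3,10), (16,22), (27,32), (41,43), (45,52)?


Sort and merge overlapping open intervals.
Merged: (-5,-3), (-2,-1), (3,10), (16,22), (27,32), (41,43), (45,52).
Number of components = 7

7


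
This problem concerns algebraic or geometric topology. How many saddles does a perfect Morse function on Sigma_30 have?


A perfect Morse function has m_k = b_k.
For Sigma_30: b_0=1, b_1=2g=60, b_2=1.
Saddles m_1 = 2g = 60

60


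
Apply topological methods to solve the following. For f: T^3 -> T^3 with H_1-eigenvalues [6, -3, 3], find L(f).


For a torus self-map: L(f) = det(I - A) where A acts on H_1.
L(f) = (1-6) * (1--3) * (1-3) = -5 * 4 * -2 = 40

40


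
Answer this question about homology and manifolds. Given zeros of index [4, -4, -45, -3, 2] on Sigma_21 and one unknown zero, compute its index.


Poincare-Hopf: sum of indices = chi(M).
chi(Sigma_21) = 2 - 2*21 = -40.
Sum of known indices = -46.
x = chi - (sum known) = -40 - (-46) = 6

6


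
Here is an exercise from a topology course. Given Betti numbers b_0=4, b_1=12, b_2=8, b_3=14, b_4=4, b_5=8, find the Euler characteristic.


chi = sum_k (-1)^k b_k.
= (4) + (-12) + (8) + (-14) + (4) + (-8)
= -18

-18


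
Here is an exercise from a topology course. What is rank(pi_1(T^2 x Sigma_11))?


pi_1(A x B) = pi_1(A) x pi_1(B); rank of abelianization = b_1.
b_1(T^2) = 2, b_1(Sigma_11) = 2*11 = 22.
b_1(product) = 2 + 22 = 24

24


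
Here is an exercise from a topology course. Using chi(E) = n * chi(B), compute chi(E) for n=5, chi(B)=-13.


For a finite covering: chi(E) = (number of sheets) * chi(B).
chi(E) = 5 * (-13) = -65

-65


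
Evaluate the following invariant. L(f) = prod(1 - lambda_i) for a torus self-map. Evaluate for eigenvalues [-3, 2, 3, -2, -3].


For a torus self-map: L(f) = det(I - A) where A acts on H_1.
L(f) = (1--3) * (1-2) * (1-3) * (1--2) * (1--3) = 4 * -1 * -2 * 3 * 4 = 96

96


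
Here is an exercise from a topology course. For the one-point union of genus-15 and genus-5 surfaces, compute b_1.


For a wedge: H_1(A v B) = H_1(A) + H_1(B).
b_1(Sigma_15) = 30, b_1(Sigma_5) = 10.
b_1 = 30 + 10 = 40

40
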